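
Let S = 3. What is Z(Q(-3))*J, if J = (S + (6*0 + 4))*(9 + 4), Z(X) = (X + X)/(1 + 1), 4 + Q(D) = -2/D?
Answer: -910/3 ≈ -303.33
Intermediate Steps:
Q(D) = -4 - 2/D
Z(X) = X (Z(X) = (2*X)/2 = (2*X)*(½) = X)
J = 91 (J = (3 + (6*0 + 4))*(9 + 4) = (3 + (0 + 4))*13 = (3 + 4)*13 = 7*13 = 91)
Z(Q(-3))*J = (-4 - 2/(-3))*91 = (-4 - 2*(-⅓))*91 = (-4 + ⅔)*91 = -10/3*91 = -910/3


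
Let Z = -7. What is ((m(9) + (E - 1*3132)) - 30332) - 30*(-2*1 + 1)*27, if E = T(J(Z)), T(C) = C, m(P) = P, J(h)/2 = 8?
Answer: -32629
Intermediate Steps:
J(h) = 16 (J(h) = 2*8 = 16)
E = 16
((m(9) + (E - 1*3132)) - 30332) - 30*(-2*1 + 1)*27 = ((9 + (16 - 1*3132)) - 30332) - 30*(-2*1 + 1)*27 = ((9 + (16 - 3132)) - 30332) - 30*(-2 + 1)*27 = ((9 - 3116) - 30332) - 30*(-1)*27 = (-3107 - 30332) + 30*27 = -33439 + 810 = -32629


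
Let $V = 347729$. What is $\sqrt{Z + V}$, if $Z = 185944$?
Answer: $3 \sqrt{59297} \approx 730.53$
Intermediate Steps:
$\sqrt{Z + V} = \sqrt{185944 + 347729} = \sqrt{533673} = 3 \sqrt{59297}$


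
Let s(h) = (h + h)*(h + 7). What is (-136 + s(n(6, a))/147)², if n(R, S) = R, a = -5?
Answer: 43718544/2401 ≈ 18208.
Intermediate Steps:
s(h) = 2*h*(7 + h) (s(h) = (2*h)*(7 + h) = 2*h*(7 + h))
(-136 + s(n(6, a))/147)² = (-136 + (2*6*(7 + 6))/147)² = (-136 + (2*6*13)*(1/147))² = (-136 + 156*(1/147))² = (-136 + 52/49)² = (-6612/49)² = 43718544/2401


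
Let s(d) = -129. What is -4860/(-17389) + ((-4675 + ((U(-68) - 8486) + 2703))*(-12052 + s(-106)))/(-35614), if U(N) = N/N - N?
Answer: -2200377200061/619291846 ≈ -3553.1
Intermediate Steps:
U(N) = 1 - N
-4860/(-17389) + ((-4675 + ((U(-68) - 8486) + 2703))*(-12052 + s(-106)))/(-35614) = -4860/(-17389) + ((-4675 + (((1 - 1*(-68)) - 8486) + 2703))*(-12052 - 129))/(-35614) = -4860*(-1/17389) + ((-4675 + (((1 + 68) - 8486) + 2703))*(-12181))*(-1/35614) = 4860/17389 + ((-4675 + ((69 - 8486) + 2703))*(-12181))*(-1/35614) = 4860/17389 + ((-4675 + (-8417 + 2703))*(-12181))*(-1/35614) = 4860/17389 + ((-4675 - 5714)*(-12181))*(-1/35614) = 4860/17389 - 10389*(-12181)*(-1/35614) = 4860/17389 + 126548409*(-1/35614) = 4860/17389 - 126548409/35614 = -2200377200061/619291846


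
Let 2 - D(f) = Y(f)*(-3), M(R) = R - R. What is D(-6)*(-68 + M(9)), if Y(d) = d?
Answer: 1088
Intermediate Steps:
M(R) = 0
D(f) = 2 + 3*f (D(f) = 2 - f*(-3) = 2 - (-3)*f = 2 + 3*f)
D(-6)*(-68 + M(9)) = (2 + 3*(-6))*(-68 + 0) = (2 - 18)*(-68) = -16*(-68) = 1088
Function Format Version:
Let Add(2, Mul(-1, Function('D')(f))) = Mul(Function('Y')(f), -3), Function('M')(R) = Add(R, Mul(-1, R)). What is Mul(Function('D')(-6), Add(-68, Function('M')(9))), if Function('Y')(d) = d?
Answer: 1088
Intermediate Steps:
Function('M')(R) = 0
Function('D')(f) = Add(2, Mul(3, f)) (Function('D')(f) = Add(2, Mul(-1, Mul(f, -3))) = Add(2, Mul(-1, Mul(-3, f))) = Add(2, Mul(3, f)))
Mul(Function('D')(-6), Add(-68, Function('M')(9))) = Mul(Add(2, Mul(3, -6)), Add(-68, 0)) = Mul(Add(2, -18), -68) = Mul(-16, -68) = 1088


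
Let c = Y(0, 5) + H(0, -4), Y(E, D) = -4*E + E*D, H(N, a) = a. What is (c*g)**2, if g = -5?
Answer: 400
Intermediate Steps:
Y(E, D) = -4*E + D*E
c = -4 (c = 0*(-4 + 5) - 4 = 0*1 - 4 = 0 - 4 = -4)
(c*g)**2 = (-4*(-5))**2 = 20**2 = 400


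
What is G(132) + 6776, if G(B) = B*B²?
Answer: 2306744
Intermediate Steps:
G(B) = B³
G(132) + 6776 = 132³ + 6776 = 2299968 + 6776 = 2306744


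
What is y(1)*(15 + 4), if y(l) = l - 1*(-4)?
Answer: 95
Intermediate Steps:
y(l) = 4 + l (y(l) = l + 4 = 4 + l)
y(1)*(15 + 4) = (4 + 1)*(15 + 4) = 5*19 = 95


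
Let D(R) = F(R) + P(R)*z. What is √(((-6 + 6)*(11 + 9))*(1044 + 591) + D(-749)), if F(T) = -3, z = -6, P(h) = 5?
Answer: I*√33 ≈ 5.7446*I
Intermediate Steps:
D(R) = -33 (D(R) = -3 + 5*(-6) = -3 - 30 = -33)
√(((-6 + 6)*(11 + 9))*(1044 + 591) + D(-749)) = √(((-6 + 6)*(11 + 9))*(1044 + 591) - 33) = √((0*20)*1635 - 33) = √(0*1635 - 33) = √(0 - 33) = √(-33) = I*√33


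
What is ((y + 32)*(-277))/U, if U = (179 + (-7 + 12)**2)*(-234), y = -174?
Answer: -19667/23868 ≈ -0.82399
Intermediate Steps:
U = -47736 (U = (179 + 5**2)*(-234) = (179 + 25)*(-234) = 204*(-234) = -47736)
((y + 32)*(-277))/U = ((-174 + 32)*(-277))/(-47736) = -142*(-277)*(-1/47736) = 39334*(-1/47736) = -19667/23868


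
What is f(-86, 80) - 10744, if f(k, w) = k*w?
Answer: -17624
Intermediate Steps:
f(-86, 80) - 10744 = -86*80 - 10744 = -6880 - 10744 = -17624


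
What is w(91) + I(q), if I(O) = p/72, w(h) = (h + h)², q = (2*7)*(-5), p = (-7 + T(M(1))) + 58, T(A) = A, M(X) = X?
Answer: 596245/18 ≈ 33125.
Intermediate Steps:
p = 52 (p = (-7 + 1) + 58 = -6 + 58 = 52)
q = -70 (q = 14*(-5) = -70)
w(h) = 4*h² (w(h) = (2*h)² = 4*h²)
I(O) = 13/18 (I(O) = 52/72 = 52*(1/72) = 13/18)
w(91) + I(q) = 4*91² + 13/18 = 4*8281 + 13/18 = 33124 + 13/18 = 596245/18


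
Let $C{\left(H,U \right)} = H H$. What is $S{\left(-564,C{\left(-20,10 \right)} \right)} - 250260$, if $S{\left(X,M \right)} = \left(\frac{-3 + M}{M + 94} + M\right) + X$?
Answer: $- \frac{123709059}{494} \approx -2.5042 \cdot 10^{5}$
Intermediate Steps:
$C{\left(H,U \right)} = H^{2}$
$S{\left(X,M \right)} = M + X + \frac{-3 + M}{94 + M}$ ($S{\left(X,M \right)} = \left(\frac{-3 + M}{94 + M} + M\right) + X = \left(M + \frac{-3 + M}{94 + M}\right) + X = M + X + \frac{-3 + M}{94 + M}$)
$S{\left(-564,C{\left(-20,10 \right)} \right)} - 250260 = \frac{-3 + \left(\left(-20\right)^{2}\right)^{2} + 94 \left(-564\right) + 95 \left(-20\right)^{2} + \left(-20\right)^{2} \left(-564\right)}{94 + \left(-20\right)^{2}} - 250260 = \frac{-3 + 400^{2} - 53016 + 95 \cdot 400 + 400 \left(-564\right)}{94 + 400} - 250260 = \frac{-3 + 160000 - 53016 + 38000 - 225600}{494} - 250260 = \frac{1}{494} \left(-80619\right) - 250260 = - \frac{80619}{494} - 250260 = - \frac{123709059}{494}$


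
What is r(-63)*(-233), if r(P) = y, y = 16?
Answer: -3728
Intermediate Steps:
r(P) = 16
r(-63)*(-233) = 16*(-233) = -3728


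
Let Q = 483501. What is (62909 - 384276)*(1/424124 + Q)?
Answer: -65900924004896875/424124 ≈ -1.5538e+11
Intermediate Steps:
(62909 - 384276)*(1/424124 + Q) = (62909 - 384276)*(1/424124 + 483501) = -321367*(1/424124 + 483501) = -321367*205064378125/424124 = -65900924004896875/424124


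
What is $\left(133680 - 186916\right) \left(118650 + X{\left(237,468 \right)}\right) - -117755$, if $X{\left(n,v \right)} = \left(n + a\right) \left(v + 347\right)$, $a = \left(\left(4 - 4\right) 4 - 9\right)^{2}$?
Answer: $-20113507765$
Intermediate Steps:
$a = 81$ ($a = \left(0 \cdot 4 - 9\right)^{2} = \left(0 - 9\right)^{2} = \left(-9\right)^{2} = 81$)
$X{\left(n,v \right)} = \left(81 + n\right) \left(347 + v\right)$ ($X{\left(n,v \right)} = \left(n + 81\right) \left(v + 347\right) = \left(81 + n\right) \left(347 + v\right)$)
$\left(133680 - 186916\right) \left(118650 + X{\left(237,468 \right)}\right) - -117755 = \left(133680 - 186916\right) \left(118650 + \left(28107 + 81 \cdot 468 + 347 \cdot 237 + 237 \cdot 468\right)\right) - -117755 = - 53236 \left(118650 + \left(28107 + 37908 + 82239 + 110916\right)\right) + 117755 = - 53236 \left(118650 + 259170\right) + 117755 = \left(-53236\right) 377820 + 117755 = -20113625520 + 117755 = -20113507765$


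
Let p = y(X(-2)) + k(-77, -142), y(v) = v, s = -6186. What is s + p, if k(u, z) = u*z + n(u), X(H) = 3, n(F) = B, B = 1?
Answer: 4752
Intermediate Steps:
n(F) = 1
k(u, z) = 1 + u*z (k(u, z) = u*z + 1 = 1 + u*z)
p = 10938 (p = 3 + (1 - 77*(-142)) = 3 + (1 + 10934) = 3 + 10935 = 10938)
s + p = -6186 + 10938 = 4752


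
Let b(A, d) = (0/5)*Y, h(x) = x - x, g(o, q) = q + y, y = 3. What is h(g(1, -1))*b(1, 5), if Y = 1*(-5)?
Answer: 0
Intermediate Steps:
Y = -5
g(o, q) = 3 + q (g(o, q) = q + 3 = 3 + q)
h(x) = 0
b(A, d) = 0 (b(A, d) = (0/5)*(-5) = (0*(⅕))*(-5) = 0*(-5) = 0)
h(g(1, -1))*b(1, 5) = 0*0 = 0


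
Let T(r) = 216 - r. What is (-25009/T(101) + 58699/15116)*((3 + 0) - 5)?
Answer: 371285659/869170 ≈ 427.17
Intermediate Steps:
(-25009/T(101) + 58699/15116)*((3 + 0) - 5) = (-25009/(216 - 1*101) + 58699/15116)*((3 + 0) - 5) = (-25009/(216 - 101) + 58699*(1/15116))*(3 - 5) = (-25009/115 + 58699/15116)*(-2) = -371285659/1738340*(-2) = 371285659/869170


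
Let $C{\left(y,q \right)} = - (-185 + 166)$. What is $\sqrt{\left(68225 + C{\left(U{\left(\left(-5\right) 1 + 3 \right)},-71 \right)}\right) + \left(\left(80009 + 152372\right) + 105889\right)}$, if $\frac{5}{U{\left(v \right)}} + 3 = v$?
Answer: $\sqrt{406514} \approx 637.58$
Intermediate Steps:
$U{\left(v \right)} = \frac{5}{-3 + v}$
$C{\left(y,q \right)} = 19$ ($C{\left(y,q \right)} = \left(-1\right) \left(-19\right) = 19$)
$\sqrt{\left(68225 + C{\left(U{\left(\left(-5\right) 1 + 3 \right)},-71 \right)}\right) + \left(\left(80009 + 152372\right) + 105889\right)} = \sqrt{\left(68225 + 19\right) + \left(\left(80009 + 152372\right) + 105889\right)} = \sqrt{68244 + \left(232381 + 105889\right)} = \sqrt{68244 + 338270} = \sqrt{406514}$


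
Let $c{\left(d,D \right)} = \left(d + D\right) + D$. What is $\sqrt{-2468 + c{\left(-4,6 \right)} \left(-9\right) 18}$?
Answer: $2 i \sqrt{941} \approx 61.351 i$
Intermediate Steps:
$c{\left(d,D \right)} = d + 2 D$ ($c{\left(d,D \right)} = \left(D + d\right) + D = d + 2 D$)
$\sqrt{-2468 + c{\left(-4,6 \right)} \left(-9\right) 18} = \sqrt{-2468 + \left(-4 + 2 \cdot 6\right) \left(-9\right) 18} = \sqrt{-2468 + \left(-4 + 12\right) \left(-9\right) 18} = \sqrt{-2468 + 8 \left(-9\right) 18} = \sqrt{-2468 - 1296} = \sqrt{-3764} = 2 i \sqrt{941}$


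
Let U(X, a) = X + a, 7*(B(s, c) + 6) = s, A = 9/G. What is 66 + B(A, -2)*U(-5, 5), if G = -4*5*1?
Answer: 66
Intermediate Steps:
G = -20 (G = -20*1 = -20)
A = -9/20 (A = 9/(-20) = 9*(-1/20) = -9/20 ≈ -0.45000)
B(s, c) = -6 + s/7
66 + B(A, -2)*U(-5, 5) = 66 + (-6 + (⅐)*(-9/20))*(-5 + 5) = 66 + (-6 - 9/140)*0 = 66 - 849/140*0 = 66 + 0 = 66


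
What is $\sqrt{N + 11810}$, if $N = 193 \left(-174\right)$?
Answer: $2 i \sqrt{5443} \approx 147.55 i$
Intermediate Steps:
$N = -33582$
$\sqrt{N + 11810} = \sqrt{-33582 + 11810} = \sqrt{-21772} = 2 i \sqrt{5443}$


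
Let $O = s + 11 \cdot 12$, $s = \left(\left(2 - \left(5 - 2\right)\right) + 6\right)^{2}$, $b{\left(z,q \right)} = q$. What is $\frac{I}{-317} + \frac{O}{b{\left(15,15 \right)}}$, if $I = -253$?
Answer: $\frac{53564}{4755} \approx 11.265$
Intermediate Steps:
$s = 25$ ($s = \left(\left(2 - 3\right) + 6\right)^{2} = \left(-1 + 6\right)^{2} = 5^{2} = 25$)
$O = 157$ ($O = 25 + 11 \cdot 12 = 25 + 132 = 157$)
$\frac{I}{-317} + \frac{O}{b{\left(15,15 \right)}} = - \frac{253}{-317} + \frac{157}{15} = \left(-253\right) \left(- \frac{1}{317}\right) + 157 \cdot \frac{1}{15} = \frac{253}{317} + \frac{157}{15} = \frac{53564}{4755}$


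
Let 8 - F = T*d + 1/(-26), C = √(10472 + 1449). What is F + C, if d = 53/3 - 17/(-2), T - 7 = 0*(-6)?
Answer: -6830/39 + √11921 ≈ -65.945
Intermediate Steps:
T = 7 (T = 7 + 0*(-6) = 7 + 0 = 7)
d = 157/6 (d = 53*(⅓) - 17*(-½) = 53/3 + 17/2 = 157/6 ≈ 26.167)
C = √11921 ≈ 109.18
F = -6830/39 (F = 8 - (7*(157/6) + 1/(-26)) = 8 - (1099/6 - 1/26) = 8 - 1*7142/39 = 8 - 7142/39 = -6830/39 ≈ -175.13)
F + C = -6830/39 + √11921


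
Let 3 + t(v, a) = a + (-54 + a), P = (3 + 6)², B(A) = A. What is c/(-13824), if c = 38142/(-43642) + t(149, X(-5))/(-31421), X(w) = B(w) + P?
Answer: 300651443/4739127374592 ≈ 6.3440e-5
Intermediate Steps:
P = 81 (P = 9² = 81)
X(w) = 81 + w (X(w) = w + 81 = 81 + w)
t(v, a) = -57 + 2*a (t(v, a) = -3 + (a + (-54 + a)) = -3 + (-54 + 2*a) = -57 + 2*a)
c = -601302886/685637641 (c = 38142/(-43642) + (-57 + 2*(81 - 5))/(-31421) = 38142*(-1/43642) + (-57 + 2*76)*(-1/31421) = -19071/21821 + (-57 + 152)*(-1/31421) = -19071/21821 + 95*(-1/31421) = -19071/21821 - 95/31421 = -601302886/685637641 ≈ -0.87700)
c/(-13824) = -601302886/685637641/(-13824) = -601302886/685637641*(-1/13824) = 300651443/4739127374592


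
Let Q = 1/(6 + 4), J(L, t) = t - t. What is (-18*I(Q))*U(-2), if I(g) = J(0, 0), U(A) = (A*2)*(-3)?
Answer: 0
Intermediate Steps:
U(A) = -6*A (U(A) = (2*A)*(-3) = -6*A)
J(L, t) = 0
Q = 1/10 ≈ 0.10000
I(g) = 0
(-18*I(Q))*U(-2) = (-18*0)*(-6*(-2)) = 0*12 = 0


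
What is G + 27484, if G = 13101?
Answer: 40585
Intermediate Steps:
G + 27484 = 13101 + 27484 = 40585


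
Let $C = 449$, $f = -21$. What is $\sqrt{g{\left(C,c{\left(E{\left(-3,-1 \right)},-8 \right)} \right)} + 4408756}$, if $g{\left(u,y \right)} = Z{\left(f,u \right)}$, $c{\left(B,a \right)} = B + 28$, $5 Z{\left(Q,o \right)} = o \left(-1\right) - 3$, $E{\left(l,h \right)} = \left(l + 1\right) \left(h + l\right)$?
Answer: $\frac{8 \sqrt{1722135}}{5} \approx 2099.7$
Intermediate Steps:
$E{\left(l,h \right)} = \left(1 + l\right) \left(h + l\right)$
$Z{\left(Q,o \right)} = - \frac{3}{5} - \frac{o}{5}$ ($Z{\left(Q,o \right)} = \frac{o \left(-1\right) - 3}{5} = \frac{- o - 3}{5} = \frac{-3 - o}{5} = - \frac{3}{5} - \frac{o}{5}$)
$c{\left(B,a \right)} = 28 + B$
$g{\left(u,y \right)} = - \frac{3}{5} - \frac{u}{5}$
$\sqrt{g{\left(C,c{\left(E{\left(-3,-1 \right)},-8 \right)} \right)} + 4408756} = \sqrt{\left(- \frac{3}{5} - \frac{449}{5}\right) + 4408756} = \sqrt{- \frac{452}{5} + 4408756} = \sqrt{\frac{22043328}{5}} = \frac{8 \sqrt{1722135}}{5}$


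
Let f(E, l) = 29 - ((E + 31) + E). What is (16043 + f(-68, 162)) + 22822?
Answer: 38999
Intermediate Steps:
f(E, l) = -2 - 2*E (f(E, l) = 29 - ((31 + E) + E) = 29 - (31 + 2*E) = 29 + (-31 - 2*E) = -2 - 2*E)
(16043 + f(-68, 162)) + 22822 = (16043 + (-2 - 2*(-68))) + 22822 = (16043 + (-2 + 136)) + 22822 = (16043 + 134) + 22822 = 16177 + 22822 = 38999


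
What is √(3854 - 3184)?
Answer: √670 ≈ 25.884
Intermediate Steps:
√(3854 - 3184) = √670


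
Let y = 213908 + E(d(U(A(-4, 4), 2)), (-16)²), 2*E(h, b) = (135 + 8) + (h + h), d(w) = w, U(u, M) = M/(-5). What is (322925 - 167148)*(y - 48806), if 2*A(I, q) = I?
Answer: 257301699987/10 ≈ 2.5730e+10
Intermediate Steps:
A(I, q) = I/2
U(u, M) = -M/5 (U(u, M) = M*(-⅕) = -M/5)
E(h, b) = 143/2 + h (E(h, b) = ((135 + 8) + (h + h))/2 = (143 + 2*h)/2 = 143/2 + h)
y = 2139791/10 (y = 213908 + (143/2 - ⅕*2) = 213908 + (143/2 - ⅖) = 213908 + 711/10 = 2139791/10 ≈ 2.1398e+5)
(322925 - 167148)*(y - 48806) = (322925 - 167148)*(2139791/10 - 48806) = 155777*(1651731/10) = 257301699987/10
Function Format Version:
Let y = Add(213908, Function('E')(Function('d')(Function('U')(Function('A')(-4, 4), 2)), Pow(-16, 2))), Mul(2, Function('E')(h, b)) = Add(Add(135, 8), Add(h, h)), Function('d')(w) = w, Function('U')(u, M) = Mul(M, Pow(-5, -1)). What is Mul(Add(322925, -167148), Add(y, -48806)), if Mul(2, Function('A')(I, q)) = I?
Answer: Rational(257301699987, 10) ≈ 2.5730e+10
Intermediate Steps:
Function('A')(I, q) = Mul(Rational(1, 2), I)
Function('U')(u, M) = Mul(Rational(-1, 5), M) (Function('U')(u, M) = Mul(M, Rational(-1, 5)) = Mul(Rational(-1, 5), M))
Function('E')(h, b) = Add(Rational(143, 2), h) (Function('E')(h, b) = Mul(Rational(1, 2), Add(Add(135, 8), Add(h, h))) = Mul(Rational(1, 2), Add(143, Mul(2, h))) = Add(Rational(143, 2), h))
y = Rational(2139791, 10) (y = Add(213908, Add(Rational(143, 2), Mul(Rational(-1, 5), 2))) = Add(213908, Add(Rational(143, 2), Rational(-2, 5))) = Add(213908, Rational(711, 10)) = Rational(2139791, 10) ≈ 2.1398e+5)
Mul(Add(322925, -167148), Add(y, -48806)) = Mul(Add(322925, -167148), Add(Rational(2139791, 10), -48806)) = Mul(155777, Rational(1651731, 10)) = Rational(257301699987, 10)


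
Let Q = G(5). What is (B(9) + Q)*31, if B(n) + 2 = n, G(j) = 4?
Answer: 341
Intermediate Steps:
B(n) = -2 + n
Q = 4
(B(9) + Q)*31 = ((-2 + 9) + 4)*31 = (7 + 4)*31 = 11*31 = 341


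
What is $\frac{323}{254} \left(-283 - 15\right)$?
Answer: $- \frac{48127}{127} \approx -378.95$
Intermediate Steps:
$\frac{323}{254} \left(-283 - 15\right) = 323 \cdot \frac{1}{254} \left(-298\right) = \frac{323}{254} \left(-298\right) = - \frac{48127}{127}$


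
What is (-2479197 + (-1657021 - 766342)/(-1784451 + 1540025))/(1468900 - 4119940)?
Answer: 605977782559/647983103040 ≈ 0.93517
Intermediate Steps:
(-2479197 + (-1657021 - 766342)/(-1784451 + 1540025))/(1468900 - 4119940) = (-2479197 - 2423363/(-244426))/(-2651040) = (-2479197 - 2423363*(-1/244426))*(-1/2651040) = (-2479197 + 2423363/244426)*(-1/2651040) = -605977782559/244426*(-1/2651040) = 605977782559/647983103040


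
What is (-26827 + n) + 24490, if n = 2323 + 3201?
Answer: 3187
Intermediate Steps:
n = 5524
(-26827 + n) + 24490 = (-26827 + 5524) + 24490 = -21303 + 24490 = 3187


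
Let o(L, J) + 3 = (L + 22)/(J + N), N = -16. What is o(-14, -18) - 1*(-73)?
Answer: 1186/17 ≈ 69.765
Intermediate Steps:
o(L, J) = -3 + (22 + L)/(-16 + J) (o(L, J) = -3 + (L + 22)/(J - 16) = -3 + (22 + L)/(-16 + J))
o(-14, -18) - 1*(-73) = (70 - 14 - 3*(-18))/(-16 - 18) - 1*(-73) = (70 - 14 + 54)/(-34) + 73 = -1/34*110 + 73 = -55/17 + 73 = 1186/17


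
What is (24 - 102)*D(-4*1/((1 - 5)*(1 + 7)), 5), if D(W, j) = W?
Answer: -39/4 ≈ -9.7500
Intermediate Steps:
(24 - 102)*D(-4*1/((1 - 5)*(1 + 7)), 5) = (24 - 102)*(-4*1/((1 - 5)*(1 + 7))) = -(-312)/((-4*8)) = -(-312)/(-32) = -(-312)*(-1)/32 = -78*⅛ = -39/4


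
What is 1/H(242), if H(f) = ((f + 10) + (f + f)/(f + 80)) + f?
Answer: 161/79776 ≈ 0.0020181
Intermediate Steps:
H(f) = 10 + 2*f + 2*f/(80 + f) (H(f) = ((10 + f) + (2*f)/(80 + f)) + f = ((10 + f) + 2*f/(80 + f)) + f = (10 + f + 2*f/(80 + f)) + f = 10 + 2*f + 2*f/(80 + f))
1/H(242) = 1/(2*(400 + 242² + 86*242)/(80 + 242)) = 1/(2*(400 + 58564 + 20812)/322) = 1/(2*(1/322)*79776) = 1/(79776/161) = 161/79776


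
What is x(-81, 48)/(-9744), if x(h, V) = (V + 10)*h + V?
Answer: 775/1624 ≈ 0.47722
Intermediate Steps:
x(h, V) = V + h*(10 + V) (x(h, V) = (10 + V)*h + V = h*(10 + V) + V = V + h*(10 + V))
x(-81, 48)/(-9744) = (48 + 10*(-81) + 48*(-81))/(-9744) = (48 - 810 - 3888)*(-1/9744) = -4650*(-1/9744) = 775/1624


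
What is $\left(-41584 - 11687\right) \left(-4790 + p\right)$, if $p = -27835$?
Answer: $1737966375$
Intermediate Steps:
$\left(-41584 - 11687\right) \left(-4790 + p\right) = \left(-41584 - 11687\right) \left(-4790 - 27835\right) = \left(-53271\right) \left(-32625\right) = 1737966375$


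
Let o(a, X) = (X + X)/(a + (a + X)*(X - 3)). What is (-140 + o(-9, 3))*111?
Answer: -15614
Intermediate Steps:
o(a, X) = 2*X/(a + (-3 + X)*(X + a)) (o(a, X) = (2*X)/(a + (X + a)*(-3 + X)) = (2*X)/(a + (-3 + X)*(X + a)) = 2*X/(a + (-3 + X)*(X + a)))
(-140 + o(-9, 3))*111 = (-140 + 2*3/(3**2 - 3*3 - 2*(-9) + 3*(-9)))*111 = (-140 + 2*3/(9 - 9 + 18 - 27))*111 = (-140 + 2*3/(-9))*111 = (-140 + 2*3*(-1/9))*111 = (-140 - 2/3)*111 = -422/3*111 = -15614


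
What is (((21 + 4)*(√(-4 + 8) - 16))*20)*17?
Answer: -119000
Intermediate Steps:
(((21 + 4)*(√(-4 + 8) - 16))*20)*17 = ((25*(√4 - 16))*20)*17 = ((25*(2 - 16))*20)*17 = ((25*(-14))*20)*17 = -350*20*17 = -7000*17 = -119000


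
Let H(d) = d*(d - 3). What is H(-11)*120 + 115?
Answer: 18595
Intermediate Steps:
H(d) = d*(-3 + d)
H(-11)*120 + 115 = -11*(-3 - 11)*120 + 115 = -11*(-14)*120 + 115 = 154*120 + 115 = 18480 + 115 = 18595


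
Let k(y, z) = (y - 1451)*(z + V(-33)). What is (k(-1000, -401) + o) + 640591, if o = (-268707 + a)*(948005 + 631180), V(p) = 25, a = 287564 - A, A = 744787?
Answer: -1146376204883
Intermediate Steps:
a = -457223 (a = 287564 - 1*744787 = 287564 - 744787 = -457223)
k(y, z) = (-1451 + y)*(25 + z) (k(y, z) = (y - 1451)*(z + 25) = (-1451 + y)*(25 + z))
o = -1146377767050 (o = (-268707 - 457223)*(948005 + 631180) = -725930*1579185 = -1146377767050)
(k(-1000, -401) + o) + 640591 = ((-36275 - 1451*(-401) + 25*(-1000) - 1000*(-401)) - 1146377767050) + 640591 = ((-36275 + 581851 - 25000 + 401000) - 1146377767050) + 640591 = (921576 - 1146377767050) + 640591 = -1146376845474 + 640591 = -1146376204883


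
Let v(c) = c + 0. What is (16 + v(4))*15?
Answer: 300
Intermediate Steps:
v(c) = c
(16 + v(4))*15 = (16 + 4)*15 = 20*15 = 300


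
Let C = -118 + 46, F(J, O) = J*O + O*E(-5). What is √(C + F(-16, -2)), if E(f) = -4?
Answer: 4*I*√2 ≈ 5.6569*I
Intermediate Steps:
F(J, O) = -4*O + J*O (F(J, O) = J*O + O*(-4) = J*O - 4*O = -4*O + J*O)
C = -72
√(C + F(-16, -2)) = √(-72 - 2*(-4 - 16)) = √(-72 - 2*(-20)) = √(-72 + 40) = √(-32) = 4*I*√2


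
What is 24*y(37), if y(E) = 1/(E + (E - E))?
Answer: 24/37 ≈ 0.64865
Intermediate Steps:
y(E) = 1/E (y(E) = 1/(E + 0) = 1/E)
24*y(37) = 24/37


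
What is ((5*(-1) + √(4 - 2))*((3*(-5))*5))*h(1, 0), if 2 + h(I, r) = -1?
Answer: -1125 + 225*√2 ≈ -806.80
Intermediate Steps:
h(I, r) = -3 (h(I, r) = -2 - 1 = -3)
((5*(-1) + √(4 - 2))*((3*(-5))*5))*h(1, 0) = ((5*(-1) + √(4 - 2))*((3*(-5))*5))*(-3) = ((-5 + √2)*(-15*5))*(-3) = ((-5 + √2)*(-75))*(-3) = (375 - 75*√2)*(-3) = -1125 + 225*√2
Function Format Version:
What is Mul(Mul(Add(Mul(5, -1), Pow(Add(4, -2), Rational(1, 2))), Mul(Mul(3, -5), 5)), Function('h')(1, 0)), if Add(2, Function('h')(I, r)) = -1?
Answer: Add(-1125, Mul(225, Pow(2, Rational(1, 2)))) ≈ -806.80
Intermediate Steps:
Function('h')(I, r) = -3 (Function('h')(I, r) = Add(-2, -1) = -3)
Mul(Mul(Add(Mul(5, -1), Pow(Add(4, -2), Rational(1, 2))), Mul(Mul(3, -5), 5)), Function('h')(1, 0)) = Mul(Mul(Add(Mul(5, -1), Pow(Add(4, -2), Rational(1, 2))), Mul(Mul(3, -5), 5)), -3) = Mul(Mul(Add(-5, Pow(2, Rational(1, 2))), Mul(-15, 5)), -3) = Mul(Mul(Add(-5, Pow(2, Rational(1, 2))), -75), -3) = Mul(Add(375, Mul(-75, Pow(2, Rational(1, 2)))), -3) = Add(-1125, Mul(225, Pow(2, Rational(1, 2))))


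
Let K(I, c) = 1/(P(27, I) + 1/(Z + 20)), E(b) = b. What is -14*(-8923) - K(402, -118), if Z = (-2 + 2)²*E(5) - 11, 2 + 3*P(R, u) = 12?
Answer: 3872573/31 ≈ 1.2492e+5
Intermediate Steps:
P(R, u) = 10/3 (P(R, u) = -⅔ + (⅓)*12 = -⅔ + 4 = 10/3)
Z = -11 (Z = (-2 + 2)²*5 - 11 = 0²*5 - 11 = 0*5 - 11 = 0 - 11 = -11)
K(I, c) = 9/31 (K(I, c) = 1/(10/3 + 1/(-11 + 20)) = 1/(10/3 + 1/9) = 1/(10/3 + ⅑) = 1/(31/9) = 9/31)
-14*(-8923) - K(402, -118) = -14*(-8923) - 1*9/31 = 124922 - 9/31 = 3872573/31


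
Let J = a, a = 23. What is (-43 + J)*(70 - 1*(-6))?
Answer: -1520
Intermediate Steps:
J = 23
(-43 + J)*(70 - 1*(-6)) = (-43 + 23)*(70 - 1*(-6)) = -20*(70 + 6) = -20*76 = -1520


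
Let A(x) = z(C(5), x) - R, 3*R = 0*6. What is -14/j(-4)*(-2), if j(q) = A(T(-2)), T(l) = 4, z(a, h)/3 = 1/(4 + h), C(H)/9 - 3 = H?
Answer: 224/3 ≈ 74.667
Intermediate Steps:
C(H) = 27 + 9*H
z(a, h) = 3/(4 + h)
R = 0 (R = (0*6)/3 = (⅓)*0 = 0)
A(x) = 3/(4 + x) (A(x) = 3/(4 + x) - 1*0 = 3/(4 + x) + 0 = 3/(4 + x))
j(q) = 3/8 (j(q) = 3/(4 + 4) = 3/8)
-14/j(-4)*(-2) = -14/3/8*(-2) = -14*8/3*(-2) = -1*112/3*(-2) = -112/3*(-2) = 224/3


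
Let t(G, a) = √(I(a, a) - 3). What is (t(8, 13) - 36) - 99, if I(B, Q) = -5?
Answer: -135 + 2*I*√2 ≈ -135.0 + 2.8284*I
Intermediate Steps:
t(G, a) = 2*I*√2 (t(G, a) = √(-5 - 3) = √(-8) = 2*I*√2)
(t(8, 13) - 36) - 99 = (2*I*√2 - 36) - 99 = (-36 + 2*I*√2) - 99 = -135 + 2*I*√2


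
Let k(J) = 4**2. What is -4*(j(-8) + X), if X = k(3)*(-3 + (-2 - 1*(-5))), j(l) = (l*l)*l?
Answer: 2048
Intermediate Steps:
k(J) = 16
j(l) = l**3 (j(l) = l**2*l = l**3)
X = 0 (X = 16*(-3 + (-2 - 1*(-5))) = 16*(-3 + (-2 + 5)) = 16*(-3 + 3) = 16*0 = 0)
-4*(j(-8) + X) = -4*((-8)**3 + 0) = -4*(-512 + 0) = -4*(-512) = 2048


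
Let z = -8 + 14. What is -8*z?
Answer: -48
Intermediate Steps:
z = 6
-8*z = -8*6 = -48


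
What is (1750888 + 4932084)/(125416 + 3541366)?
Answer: 3341486/1833391 ≈ 1.8226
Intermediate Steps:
(1750888 + 4932084)/(125416 + 3541366) = 6682972/3666782 = 6682972*(1/3666782) = 3341486/1833391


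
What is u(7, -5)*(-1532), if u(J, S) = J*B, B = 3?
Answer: -32172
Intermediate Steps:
u(J, S) = 3*J (u(J, S) = J*3 = 3*J)
u(7, -5)*(-1532) = (3*7)*(-1532) = 21*(-1532) = -32172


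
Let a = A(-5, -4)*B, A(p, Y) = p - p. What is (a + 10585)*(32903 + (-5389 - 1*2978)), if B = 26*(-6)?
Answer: 259713560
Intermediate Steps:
A(p, Y) = 0
B = -156
a = 0 (a = 0*(-156) = 0)
(a + 10585)*(32903 + (-5389 - 1*2978)) = (0 + 10585)*(32903 + (-5389 - 1*2978)) = 10585*(32903 + (-5389 - 2978)) = 10585*(32903 - 8367) = 10585*24536 = 259713560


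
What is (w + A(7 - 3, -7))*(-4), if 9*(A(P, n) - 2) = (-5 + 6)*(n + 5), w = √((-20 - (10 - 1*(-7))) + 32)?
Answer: -64/9 - 4*I*√5 ≈ -7.1111 - 8.9443*I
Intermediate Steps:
w = I*√5 (w = √((-20 - (10 + 7)) + 32) = √((-20 - 1*17) + 32) = √((-20 - 17) + 32) = √(-37 + 32) = √(-5) = I*√5 ≈ 2.2361*I)
A(P, n) = 23/9 + n/9 (A(P, n) = 2 + ((-5 + 6)*(n + 5))/9 = 2 + (1*(5 + n))/9 = 2 + (5 + n)/9 = 2 + (5/9 + n/9) = 23/9 + n/9)
(w + A(7 - 3, -7))*(-4) = (I*√5 + (23/9 + (⅑)*(-7)))*(-4) = (I*√5 + (23/9 - 7/9))*(-4) = (I*√5 + 16/9)*(-4) = (16/9 + I*√5)*(-4) = -64/9 - 4*I*√5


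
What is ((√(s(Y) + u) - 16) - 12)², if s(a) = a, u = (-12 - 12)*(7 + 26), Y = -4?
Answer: 4*(14 - I*√199)² ≈ -12.0 - 1580.0*I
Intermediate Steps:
u = -792 (u = -24*33 = -792)
((√(s(Y) + u) - 16) - 12)² = ((√(-4 - 792) - 16) - 12)² = ((√(-796) - 16) - 12)² = ((2*I*√199 - 16) - 12)² = ((-16 + 2*I*√199) - 12)² = (-28 + 2*I*√199)²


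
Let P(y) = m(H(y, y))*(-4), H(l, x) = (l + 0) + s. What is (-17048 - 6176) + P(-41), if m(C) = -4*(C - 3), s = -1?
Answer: -23944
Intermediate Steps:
H(l, x) = -1 + l (H(l, x) = (l + 0) - 1 = l - 1 = -1 + l)
m(C) = 12 - 4*C (m(C) = -4*(-3 + C) = 12 - 4*C)
P(y) = -64 + 16*y (P(y) = (12 - 4*(-1 + y))*(-4) = (12 + (4 - 4*y))*(-4) = (16 - 4*y)*(-4) = -64 + 16*y)
(-17048 - 6176) + P(-41) = (-17048 - 6176) + (-64 + 16*(-41)) = -23224 + (-64 - 656) = -23224 - 720 = -23944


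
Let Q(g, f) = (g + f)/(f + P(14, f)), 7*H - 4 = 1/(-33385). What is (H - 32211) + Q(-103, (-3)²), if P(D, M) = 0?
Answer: -9681244612/300465 ≈ -32221.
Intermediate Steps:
H = 19077/33385 (H = 4/7 + (⅐)/(-33385) = 4/7 + (⅐)*(-1/33385) = 4/7 - 1/233695 = 19077/33385 ≈ 0.57142)
Q(g, f) = (f + g)/f (Q(g, f) = (g + f)/(f + 0) = (f + g)/f)
(H - 32211) + Q(-103, (-3)²) = (19077/33385 - 32211) + ((-3)² - 103)/((-3)²) = -1075345158/33385 + (9 - 103)/9 = -1075345158/33385 + (⅑)*(-94) = -1075345158/33385 - 94/9 = -9681244612/300465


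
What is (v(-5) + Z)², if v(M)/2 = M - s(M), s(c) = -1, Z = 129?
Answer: 14641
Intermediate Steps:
v(M) = 2 + 2*M (v(M) = 2*(M - 1*(-1)) = 2*(M + 1) = 2*(1 + M) = 2 + 2*M)
(v(-5) + Z)² = ((2 + 2*(-5)) + 129)² = ((2 - 10) + 129)² = (-8 + 129)² = 121² = 14641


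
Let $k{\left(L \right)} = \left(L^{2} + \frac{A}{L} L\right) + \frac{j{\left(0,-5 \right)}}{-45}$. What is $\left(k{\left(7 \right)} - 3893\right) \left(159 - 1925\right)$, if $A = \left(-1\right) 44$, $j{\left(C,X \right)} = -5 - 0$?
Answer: $\frac{61794106}{9} \approx 6.866 \cdot 10^{6}$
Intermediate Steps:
$j{\left(C,X \right)} = -5$ ($j{\left(C,X \right)} = -5 + 0 = -5$)
$A = -44$
$k{\left(L \right)} = - \frac{395}{9} + L^{2}$ ($k{\left(L \right)} = \left(L^{2} + - \frac{44}{L} L\right) - \frac{5}{-45} = \left(L^{2} - 44\right) - - \frac{1}{9} = \left(-44 + L^{2}\right) + \frac{1}{9} = - \frac{395}{9} + L^{2}$)
$\left(k{\left(7 \right)} - 3893\right) \left(159 - 1925\right) = \left(\left(- \frac{395}{9} + 7^{2}\right) - 3893\right) \left(159 - 1925\right) = \left(\left(- \frac{395}{9} + 49\right) - 3893\right) \left(-1766\right) = \left(\frac{46}{9} - 3893\right) \left(-1766\right) = \left(- \frac{34991}{9}\right) \left(-1766\right) = \frac{61794106}{9}$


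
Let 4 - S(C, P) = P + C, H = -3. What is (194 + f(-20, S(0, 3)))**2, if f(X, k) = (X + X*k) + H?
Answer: 22801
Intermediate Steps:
S(C, P) = 4 - C - P (S(C, P) = 4 - (P + C) = 4 - (C + P) = 4 + (-C - P) = 4 - C - P)
f(X, k) = -3 + X + X*k (f(X, k) = (X + X*k) - 3 = -3 + X + X*k)
(194 + f(-20, S(0, 3)))**2 = (194 + (-3 - 20 - 20*(4 - 1*0 - 1*3)))**2 = (194 + (-3 - 20 - 20*(4 + 0 - 3)))**2 = (194 + (-3 - 20 - 20*1))**2 = (194 + (-3 - 20 - 20))**2 = (194 - 43)**2 = 151**2 = 22801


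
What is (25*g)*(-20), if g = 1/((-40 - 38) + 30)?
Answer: 125/12 ≈ 10.417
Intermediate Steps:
g = -1/48 (g = 1/(-78 + 30) = 1/(-48) = -1/48 ≈ -0.020833)
(25*g)*(-20) = (25*(-1/48))*(-20) = -25/48*(-20) = 125/12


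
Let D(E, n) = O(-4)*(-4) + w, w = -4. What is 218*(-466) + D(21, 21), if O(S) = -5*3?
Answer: -101532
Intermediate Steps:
O(S) = -15
D(E, n) = 56 (D(E, n) = -15*(-4) - 4 = 60 - 4 = 56)
218*(-466) + D(21, 21) = 218*(-466) + 56 = -101588 + 56 = -101532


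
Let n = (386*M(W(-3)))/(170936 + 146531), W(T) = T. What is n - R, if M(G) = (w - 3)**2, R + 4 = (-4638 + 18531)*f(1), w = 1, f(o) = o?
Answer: -4409297619/317467 ≈ -13889.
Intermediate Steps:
R = 13889 (R = -4 + (-4638 + 18531)*1 = -4 + 13893*1 = -4 + 13893 = 13889)
M(G) = 4 (M(G) = (1 - 3)**2 = (-2)**2 = 4)
n = 1544/317467 (n = (386*4)/(170936 + 146531) = 1544/317467 ≈ 0.0048635)
n - R = 1544/317467 - 1*13889 = 1544/317467 - 13889 = -4409297619/317467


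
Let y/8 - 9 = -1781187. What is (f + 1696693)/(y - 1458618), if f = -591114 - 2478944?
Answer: 196195/2244006 ≈ 0.087431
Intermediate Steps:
f = -3070058
y = -14249424 (y = 72 + 8*(-1781187) = 72 - 14249496 = -14249424)
(f + 1696693)/(y - 1458618) = (-3070058 + 1696693)/(-14249424 - 1458618) = -1373365/(-15708042) = -1373365*(-1/15708042) = 196195/2244006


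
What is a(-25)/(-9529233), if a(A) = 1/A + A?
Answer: 626/238230825 ≈ 2.6277e-6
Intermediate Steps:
a(A) = A + 1/A
a(-25)/(-9529233) = (-25 + 1/(-25))/(-9529233) = (-25 - 1/25)*(-1/9529233) = -626/25*(-1/9529233) = 626/238230825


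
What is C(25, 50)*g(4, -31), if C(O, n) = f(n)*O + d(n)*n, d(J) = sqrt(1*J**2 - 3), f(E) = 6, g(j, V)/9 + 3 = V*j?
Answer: -171450 - 57150*sqrt(2497) ≈ -3.0272e+6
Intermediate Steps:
g(j, V) = -27 + 9*V*j (g(j, V) = -27 + 9*(V*j) = -27 + 9*V*j)
d(J) = sqrt(-3 + J**2) (d(J) = sqrt(J**2 - 3) = sqrt(-3 + J**2))
C(O, n) = 6*O + n*sqrt(-3 + n**2) (C(O, n) = 6*O + sqrt(-3 + n**2)*n = 6*O + n*sqrt(-3 + n**2))
C(25, 50)*g(4, -31) = (6*25 + 50*sqrt(-3 + 50**2))*(-27 + 9*(-31)*4) = (150 + 50*sqrt(-3 + 2500))*(-27 - 1116) = (150 + 50*sqrt(2497))*(-1143) = -171450 - 57150*sqrt(2497)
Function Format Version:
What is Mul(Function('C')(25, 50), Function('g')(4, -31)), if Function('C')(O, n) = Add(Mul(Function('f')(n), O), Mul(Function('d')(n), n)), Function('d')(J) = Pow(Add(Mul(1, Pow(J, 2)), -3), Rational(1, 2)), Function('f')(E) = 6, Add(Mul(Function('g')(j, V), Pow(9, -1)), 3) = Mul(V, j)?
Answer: Add(-171450, Mul(-57150, Pow(2497, Rational(1, 2)))) ≈ -3.0272e+6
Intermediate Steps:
Function('g')(j, V) = Add(-27, Mul(9, V, j)) (Function('g')(j, V) = Add(-27, Mul(9, Mul(V, j))) = Add(-27, Mul(9, V, j)))
Function('d')(J) = Pow(Add(-3, Pow(J, 2)), Rational(1, 2)) (Function('d')(J) = Pow(Add(Pow(J, 2), -3), Rational(1, 2)) = Pow(Add(-3, Pow(J, 2)), Rational(1, 2)))
Function('C')(O, n) = Add(Mul(6, O), Mul(n, Pow(Add(-3, Pow(n, 2)), Rational(1, 2)))) (Function('C')(O, n) = Add(Mul(6, O), Mul(Pow(Add(-3, Pow(n, 2)), Rational(1, 2)), n)) = Add(Mul(6, O), Mul(n, Pow(Add(-3, Pow(n, 2)), Rational(1, 2)))))
Mul(Function('C')(25, 50), Function('g')(4, -31)) = Mul(Add(Mul(6, 25), Mul(50, Pow(Add(-3, Pow(50, 2)), Rational(1, 2)))), Add(-27, Mul(9, -31, 4))) = Mul(Add(150, Mul(50, Pow(Add(-3, 2500), Rational(1, 2)))), Add(-27, -1116)) = Mul(Add(150, Mul(50, Pow(2497, Rational(1, 2)))), -1143) = Add(-171450, Mul(-57150, Pow(2497, Rational(1, 2))))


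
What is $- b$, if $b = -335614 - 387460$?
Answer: $723074$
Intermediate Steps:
$b = -723074$ ($b = -335614 - 387460 = -723074$)
$- b = \left(-1\right) \left(-723074\right) = 723074$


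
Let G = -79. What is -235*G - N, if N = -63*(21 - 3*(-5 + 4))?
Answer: 20077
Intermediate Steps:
N = -1512 (N = -63*(21 - 3*(-1)) = -63*(21 + 3) = -63*24 = -1512)
-235*G - N = -235*(-79) - 1*(-1512) = 18565 + 1512 = 20077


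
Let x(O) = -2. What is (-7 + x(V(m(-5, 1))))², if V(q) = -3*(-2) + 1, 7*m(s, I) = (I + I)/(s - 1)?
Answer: 81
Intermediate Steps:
m(s, I) = 2*I/(7*(-1 + s)) (m(s, I) = ((I + I)/(s - 1))/7 = ((2*I)/(-1 + s))/7 = (2*I/(-1 + s))/7 = 2*I/(7*(-1 + s)))
V(q) = 7 (V(q) = 6 + 1 = 7)
(-7 + x(V(m(-5, 1))))² = (-7 - 2)² = (-9)² = 81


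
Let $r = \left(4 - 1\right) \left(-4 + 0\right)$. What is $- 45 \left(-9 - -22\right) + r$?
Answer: $-597$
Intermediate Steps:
$r = -12$ ($r = 3 \left(-4\right) = -12$)
$- 45 \left(-9 - -22\right) + r = - 45 \left(-9 - -22\right) - 12 = - 45 \left(-9 + 22\right) - 12 = \left(-45\right) 13 - 12 = -585 - 12 = -597$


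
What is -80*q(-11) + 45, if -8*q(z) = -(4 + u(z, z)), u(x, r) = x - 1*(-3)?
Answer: 85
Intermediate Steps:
u(x, r) = 3 + x (u(x, r) = x + 3 = 3 + x)
q(z) = 7/8 + z/8 (q(z) = -(-1)*(4 + (3 + z))/8 = -(-1)*(7 + z)/8 = -(-7 - z)/8 = 7/8 + z/8)
-80*q(-11) + 45 = -80*(7/8 + (⅛)*(-11)) + 45 = -80*(7/8 - 11/8) + 45 = -80*(-½) + 45 = 40 + 45 = 85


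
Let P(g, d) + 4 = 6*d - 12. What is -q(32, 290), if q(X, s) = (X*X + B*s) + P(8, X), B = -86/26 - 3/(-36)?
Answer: -20665/78 ≈ -264.94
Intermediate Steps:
P(g, d) = -16 + 6*d (P(g, d) = -4 + (6*d - 12) = -4 + (-12 + 6*d) = -16 + 6*d)
B = -503/156 (B = -86*1/26 - 3*(-1/36) = -43/13 + 1/12 = -503/156 ≈ -3.2244)
q(X, s) = -16 + X² + 6*X - 503*s/156 (q(X, s) = (X*X - 503*s/156) + (-16 + 6*X) = (X² - 503*s/156) + (-16 + 6*X) = -16 + X² + 6*X - 503*s/156)
-q(32, 290) = -(-16 + 32² + 6*32 - 503/156*290) = -(-16 + 1024 + 192 - 72935/78) = -1*20665/78 = -20665/78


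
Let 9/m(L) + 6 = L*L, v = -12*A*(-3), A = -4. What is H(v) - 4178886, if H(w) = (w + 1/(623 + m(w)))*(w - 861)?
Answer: -17366821285428/4304933 ≈ -4.0342e+6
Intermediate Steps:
v = -144 (v = -12*(-4)*(-3) = 48*(-3) = -144)
m(L) = 9/(-6 + L²) (m(L) = 9/(-6 + L*L) = 9/(-6 + L²))
H(w) = (-861 + w)*(w + 1/(623 + 9/(-6 + w²))) (H(w) = (w + 1/(623 + 9/(-6 + w²)))*(w - 861) = (w + 1/(623 + 9/(-6 + w²)))*(-861 + w) = (-861 + w)*(w + 1/(623 + 9/(-6 + w²))))
H(v) - 4178886 = (5166 - 536402*(-144)³ - 4590*(-144)² + 623*(-144)⁴ + 3210663*(-144))/(-3729 + 623*(-144)²) - 4178886 = (5166 - 536402*(-2985984) - 4590*20736 + 623*429981696 - 462335472)/(-3729 + 623*20736) - 4178886 = (5166 + 1601687789568 - 95178240 + 267878596608 - 462335472)/(-3729 + 12918528) - 4178886 = 1869008877630/12914799 - 4178886 = (1/12914799)*1869008877630 - 4178886 = 623002959210/4304933 - 4178886 = -17366821285428/4304933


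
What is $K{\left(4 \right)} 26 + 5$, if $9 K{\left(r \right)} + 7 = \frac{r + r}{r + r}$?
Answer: $- \frac{37}{3} \approx -12.333$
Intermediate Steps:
$K{\left(r \right)} = - \frac{2}{3}$ ($K{\left(r \right)} = - \frac{7}{9} + \frac{\left(r + r\right) \frac{1}{r + r}}{9} = - \frac{7}{9} + \frac{2 r \frac{1}{2 r}}{9} = - \frac{7}{9} + \frac{1}{9} \cdot 1 = - \frac{7}{9} + \frac{1}{9} = - \frac{2}{3}$)
$K{\left(4 \right)} 26 + 5 = \left(- \frac{2}{3}\right) 26 + 5 = - \frac{52}{3} + 5 = - \frac{37}{3}$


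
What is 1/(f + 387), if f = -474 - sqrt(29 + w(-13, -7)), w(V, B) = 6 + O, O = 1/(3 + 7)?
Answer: -290/25113 + sqrt(390)/25113 ≈ -0.010761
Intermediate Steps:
O = 1/10 ≈ 0.10000
w(V, B) = 61/10 (w(V, B) = 6 + 1/10 = 61/10)
f = -474 - 3*sqrt(390)/10 (f = -474 - sqrt(29 + 61/10) = -474 - sqrt(351/10) = -474 - 3*sqrt(390)/10 ≈ -479.92)
1/(f + 387) = 1/((-474 - 3*sqrt(390)/10) + 387) = 1/(-87 - 3*sqrt(390)/10)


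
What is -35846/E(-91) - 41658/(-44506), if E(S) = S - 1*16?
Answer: 799909741/2381071 ≈ 335.95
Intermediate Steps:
E(S) = -16 + S (E(S) = S - 16 = -16 + S)
-35846/E(-91) - 41658/(-44506) = -35846/(-16 - 91) - 41658/(-44506) = -35846/(-107) - 41658*(-1/44506) = -35846*(-1/107) + 20829/22253 = 35846/107 + 20829/22253 = 799909741/2381071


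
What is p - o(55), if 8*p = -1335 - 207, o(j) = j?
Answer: -991/4 ≈ -247.75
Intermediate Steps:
p = -771/4 (p = (-1335 - 207)/8 = (⅛)*(-1542) = -771/4 ≈ -192.75)
p - o(55) = -771/4 - 1*55 = -771/4 - 55 = -991/4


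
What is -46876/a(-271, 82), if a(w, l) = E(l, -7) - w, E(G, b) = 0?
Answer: -46876/271 ≈ -172.97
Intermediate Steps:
a(w, l) = -w (a(w, l) = 0 - w = -w)
-46876/a(-271, 82) = -46876/((-1*(-271))) = -46876/271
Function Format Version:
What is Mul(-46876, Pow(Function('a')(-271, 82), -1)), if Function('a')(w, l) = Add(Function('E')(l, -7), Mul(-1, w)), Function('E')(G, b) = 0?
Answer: Rational(-46876, 271) ≈ -172.97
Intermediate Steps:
Function('a')(w, l) = Mul(-1, w) (Function('a')(w, l) = Add(0, Mul(-1, w)) = Mul(-1, w))
Mul(-46876, Pow(Function('a')(-271, 82), -1)) = Mul(-46876, Pow(Mul(-1, -271), -1)) = Mul(-46876, Pow(271, -1)) = Mul(-46876, Rational(1, 271)) = Rational(-46876, 271)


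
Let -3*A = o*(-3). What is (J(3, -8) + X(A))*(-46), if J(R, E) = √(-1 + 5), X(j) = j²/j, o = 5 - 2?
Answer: -230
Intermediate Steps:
o = 3
A = 3 (A = -(-3) = -⅓*(-9) = 3)
X(j) = j
J(R, E) = 2 (J(R, E) = √4 = 2)
(J(3, -8) + X(A))*(-46) = (2 + 3)*(-46) = 5*(-46) = -230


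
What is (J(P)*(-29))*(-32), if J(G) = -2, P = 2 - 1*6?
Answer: -1856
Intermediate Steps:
P = -4 (P = 2 - 6 = -4)
(J(P)*(-29))*(-32) = -2*(-29)*(-32) = 58*(-32) = -1856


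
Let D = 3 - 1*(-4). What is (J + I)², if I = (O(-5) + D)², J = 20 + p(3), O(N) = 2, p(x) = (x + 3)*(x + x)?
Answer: 18769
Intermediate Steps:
p(x) = 2*x*(3 + x) (p(x) = (3 + x)*(2*x) = 2*x*(3 + x))
D = 7 (D = 3 + 4 = 7)
J = 56 (J = 20 + 2*3*(3 + 3) = 20 + 2*3*6 = 20 + 36 = 56)
I = 81 (I = (2 + 7)² = 9² = 81)
(J + I)² = (56 + 81)² = 137² = 18769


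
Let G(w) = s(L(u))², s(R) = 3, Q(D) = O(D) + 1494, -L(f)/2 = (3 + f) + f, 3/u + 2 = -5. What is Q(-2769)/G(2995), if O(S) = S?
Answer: -425/3 ≈ -141.67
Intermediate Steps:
u = -3/7 (u = 3/(-2 - 5) = 3/(-7) = 3*(-⅐) = -3/7 ≈ -0.42857)
L(f) = -6 - 4*f (L(f) = -2*((3 + f) + f) = -2*(3 + 2*f) = -6 - 4*f)
Q(D) = 1494 + D (Q(D) = D + 1494 = 1494 + D)
G(w) = 9 (G(w) = 3² = 9)
Q(-2769)/G(2995) = (1494 - 2769)/9 = -1275*⅑ = -425/3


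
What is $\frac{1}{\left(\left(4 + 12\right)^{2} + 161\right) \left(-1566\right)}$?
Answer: $- \frac{1}{653022} \approx -1.5313 \cdot 10^{-6}$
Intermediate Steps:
$\frac{1}{\left(\left(4 + 12\right)^{2} + 161\right) \left(-1566\right)} = \frac{1}{\left(16^{2} + 161\right) \left(-1566\right)} = \frac{1}{\left(256 + 161\right) \left(-1566\right)} = \frac{1}{417 \left(-1566\right)} = \frac{1}{-653022} = - \frac{1}{653022}$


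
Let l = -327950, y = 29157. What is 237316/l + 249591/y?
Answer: 12488990973/1593673025 ≈ 7.8366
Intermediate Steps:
237316/l + 249591/y = 237316/(-327950) + 249591/29157 = 237316*(-1/327950) + 249591*(1/29157) = -118658/163975 + 83197/9719 = 12488990973/1593673025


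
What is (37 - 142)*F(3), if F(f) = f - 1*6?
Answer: 315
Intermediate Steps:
F(f) = -6 + f (F(f) = f - 6 = -6 + f)
(37 - 142)*F(3) = (37 - 142)*(-6 + 3) = -105*(-3) = 315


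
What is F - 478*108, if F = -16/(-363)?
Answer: -18739496/363 ≈ -51624.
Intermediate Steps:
F = 16/363 (F = -16*(-1/363) = 16/363 ≈ 0.044077)
F - 478*108 = 16/363 - 478*108 = 16/363 - 51624 = -18739496/363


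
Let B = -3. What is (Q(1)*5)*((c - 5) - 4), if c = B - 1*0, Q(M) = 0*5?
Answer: 0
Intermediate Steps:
Q(M) = 0
c = -3 (c = -3 - 1*0 = -3 + 0 = -3)
(Q(1)*5)*((c - 5) - 4) = (0*5)*((-3 - 5) - 4) = 0*(-8 - 4) = 0*(-12) = 0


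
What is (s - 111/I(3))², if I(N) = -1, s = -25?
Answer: 7396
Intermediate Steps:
(s - 111/I(3))² = (-25 - 111/(-1))² = (-25 - 111*(-1))² = (-25 + 111)² = 86² = 7396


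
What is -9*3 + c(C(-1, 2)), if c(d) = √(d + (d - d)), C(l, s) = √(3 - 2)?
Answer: -26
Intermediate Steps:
C(l, s) = 1 (C(l, s) = √1 = 1)
c(d) = √d (c(d) = √(d + 0) = √d)
-9*3 + c(C(-1, 2)) = -9*3 + √1 = -27 + 1 = -26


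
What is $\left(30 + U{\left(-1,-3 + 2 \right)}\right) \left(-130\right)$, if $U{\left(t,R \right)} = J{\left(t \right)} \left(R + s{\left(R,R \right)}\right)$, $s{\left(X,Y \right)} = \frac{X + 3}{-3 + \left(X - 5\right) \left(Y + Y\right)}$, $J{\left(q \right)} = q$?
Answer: $- \frac{36010}{9} \approx -4001.1$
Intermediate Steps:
$s{\left(X,Y \right)} = \frac{3 + X}{-3 + 2 Y \left(-5 + X\right)}$ ($s{\left(X,Y \right)} = \frac{3 + X}{-3 + \left(-5 + X\right) 2 Y} = \frac{3 + X}{-3 + 2 Y \left(-5 + X\right)}$)
$U{\left(t,R \right)} = t \left(R + \frac{3 + R}{-3 - 10 R + 2 R^{2}}\right)$ ($U{\left(t,R \right)} = t \left(R + \frac{3 + R}{-3 - 10 R + 2 R R}\right) = t \left(R + \frac{3 + R}{-3 - 10 R + 2 R^{2}}\right)$)
$\left(30 + U{\left(-1,-3 + 2 \right)}\right) \left(-130\right) = \left(30 - \frac{-3 - \left(-3 + 2\right) + \left(-3 + 2\right) \left(3 - 2 \left(-3 + 2\right)^{2} + 10 \left(-3 + 2\right)\right)}{3 - 2 \left(-3 + 2\right)^{2} + 10 \left(-3 + 2\right)}\right) \left(-130\right) = \left(30 - \frac{-3 - -1 - \left(3 - 2 \left(-1\right)^{2} + 10 \left(-1\right)\right)}{3 - 2 \left(-1\right)^{2} + 10 \left(-1\right)}\right) \left(-130\right) = \left(30 - \frac{-3 + 1 - \left(3 - 2 - 10\right)}{3 - 2 - 10}\right) \left(-130\right) = \left(30 - \frac{-3 + 1 - -9}{-9}\right) \left(-130\right) = \left(30 - - \frac{-3 + 1 + 9}{9}\right) \left(-130\right) = \left(30 - \left(- \frac{1}{9}\right) 7\right) \left(-130\right) = \left(30 + \frac{7}{9}\right) \left(-130\right) = \frac{277}{9} \left(-130\right) = - \frac{36010}{9}$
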